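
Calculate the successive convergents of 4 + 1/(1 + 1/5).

4/1, 5/1, 29/6

Using the convergent recurrence p_i = a_i*p_{i-1} + p_{i-2}, q_i = a_i*q_{i-1} + q_{i-2} with p_{-2}=0, p_{-1}=1, q_{-2}=1, q_{-1}=0:
  i=0: a_0=4, p_0 = 4*1 + 0 = 4, q_0 = 4*0 + 1 = 1.
  i=1: a_1=1, p_1 = 1*4 + 1 = 5, q_1 = 1*1 + 0 = 1.
  i=2: a_2=5, p_2 = 5*5 + 4 = 29, q_2 = 5*1 + 1 = 6.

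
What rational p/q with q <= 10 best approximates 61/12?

51/10

Expand x = 61/12 as a continued fraction with the Euclidean algorithm:
  61 = 5*12 + 1, so a_0 = 5.
  12 = 12*1 + 0, so a_1 = 12.
so x = [5; 12].
Convergents (p_i = a_i*p_{i-1} + p_{i-2}, q_i = a_i*q_{i-1} + q_{i-2} with p_{-2}=0, p_{-1}=1, q_{-2}=1, q_{-1}=0), until the denominator exceeds 10:
  i=0: a_0=5, p_0 = 5*1 + 0 = 5, q_0 = 5*0 + 1 = 1.
  i=1: a_1=12, p_1 = 12*5 + 1 = 61, q_1 = 12*1 + 0 = 12.
q_1 = 12 > 10, so the last convergent with denominator <= 10 is p_0/q_0 = 5/1.
The closest fraction with denominator <= 10 is either p_0/q_0 or the intermediate fraction (k*p_0 + p_{-1})/(k*q_0 + q_{-1}) with the largest k >= 1 whose denominator stays <= 10; these approach x as k grows, and every other convergent or intermediate fraction in range is farther away.
Largest k: floor((10 - q_{-1})/q_0) = floor((10 - 0)/1) = 10 (using the seeds p_{-1} = 1, q_{-1} = 0).
That gives (10*5 + 1)/(10*1 + 0) = 51/10.
Compare the errors: |x - 5/1| = |61*1 - 5*12|/(12*1) = 1/12, and |x - 51/10| = |61*10 - 51*12|/(12*10) = 2/120.
Cross-multiplying, 2*12 = 24 < 120 = 1*120, so 2/120 is smaller: the intermediate fraction 51/10 is closer to x than 5/1.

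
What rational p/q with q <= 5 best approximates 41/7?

29/5

Expand x = 41/7 as a continued fraction with the Euclidean algorithm:
  41 = 5*7 + 6, so a_0 = 5.
  7 = 1*6 + 1, so a_1 = 1.
  6 = 6*1 + 0, so a_2 = 6.
so x = [5; 1, 6].
Convergents (p_i = a_i*p_{i-1} + p_{i-2}, q_i = a_i*q_{i-1} + q_{i-2} with p_{-2}=0, p_{-1}=1, q_{-2}=1, q_{-1}=0), until the denominator exceeds 5:
  i=0: a_0=5, p_0 = 5*1 + 0 = 5, q_0 = 5*0 + 1 = 1.
  i=1: a_1=1, p_1 = 1*5 + 1 = 6, q_1 = 1*1 + 0 = 1.
  i=2: a_2=6, p_2 = 6*6 + 5 = 41, q_2 = 6*1 + 1 = 7.
q_2 = 7 > 5, so the last convergent with denominator <= 5 is p_1/q_1 = 6/1.
The closest fraction with denominator <= 5 is either p_1/q_1 or the intermediate fraction (k*p_1 + p_0)/(k*q_1 + q_0) with the largest k >= 1 whose denominator stays <= 5; these approach x as k grows, and every other convergent or intermediate fraction in range is farther away.
Largest k: floor((5 - q_0)/q_1) = floor((5 - 1)/1) = 4.
That gives (4*6 + 5)/(4*1 + 1) = 29/5.
Compare the errors: |x - 6/1| = |41*1 - 6*7|/(7*1) = 1/7, and |x - 29/5| = |41*5 - 29*7|/(7*5) = 2/35.
Cross-multiplying, 2*7 = 14 < 35 = 1*35, so 2/35 is smaller: the intermediate fraction 29/5 is closer to x than 6/1.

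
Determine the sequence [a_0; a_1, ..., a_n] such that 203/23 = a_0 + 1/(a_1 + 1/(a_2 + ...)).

Run the Euclidean algorithm on 203 and 23; the successive quotients are the partial quotients a_0, a_1, ... (each step inverts the fractional part left over by the previous one):
  203 = 8*23 + 19, so a_0 = 8.
  23 = 1*19 + 4, so a_1 = 1.
  19 = 4*4 + 3, so a_2 = 4.
  4 = 1*3 + 1, so a_3 = 1.
  3 = 3*1 + 0, so a_4 = 3.
The remainder reaches 0 after 5 divisions, so the expansion has 5 partial quotients, read off in order.

[8; 1, 4, 1, 3]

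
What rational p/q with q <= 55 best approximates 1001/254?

Expand x = 1001/254 as a continued fraction with the Euclidean algorithm:
  1001 = 3*254 + 239, so a_0 = 3.
  254 = 1*239 + 15, so a_1 = 1.
  239 = 15*15 + 14, so a_2 = 15.
  15 = 1*14 + 1, so a_3 = 1.
  14 = 14*1 + 0, so a_4 = 14.
so x = [3; 1, 15, 1, 14].
Convergents (p_i = a_i*p_{i-1} + p_{i-2}, q_i = a_i*q_{i-1} + q_{i-2} with p_{-2}=0, p_{-1}=1, q_{-2}=1, q_{-1}=0), until the denominator exceeds 55:
  i=0: a_0=3, p_0 = 3*1 + 0 = 3, q_0 = 3*0 + 1 = 1.
  i=1: a_1=1, p_1 = 1*3 + 1 = 4, q_1 = 1*1 + 0 = 1.
  i=2: a_2=15, p_2 = 15*4 + 3 = 63, q_2 = 15*1 + 1 = 16.
  i=3: a_3=1, p_3 = 1*63 + 4 = 67, q_3 = 1*16 + 1 = 17.
  i=4: a_4=14, p_4 = 14*67 + 63 = 1001, q_4 = 14*17 + 16 = 254.
q_4 = 254 > 55, so the last convergent with denominator <= 55 is p_3/q_3 = 67/17.
The closest fraction with denominator <= 55 is either p_3/q_3 or the intermediate fraction (k*p_3 + p_2)/(k*q_3 + q_2) with the largest k >= 1 whose denominator stays <= 55; these approach x as k grows, and every other convergent or intermediate fraction in range is farther away.
Largest k: floor((55 - q_2)/q_3) = floor((55 - 16)/17) = 2.
That gives (2*67 + 63)/(2*17 + 16) = 197/50.
Compare the errors: |x - 67/17| = |1001*17 - 67*254|/(254*17) = 1/4318, and |x - 197/50| = |1001*50 - 197*254|/(254*50) = 12/12700.
Cross-multiplying, 1*12700 = 12700 < 51816 = 12*4318, so 1/4318 is smaller: the convergent 67/17 is closer to x than 197/50.

67/17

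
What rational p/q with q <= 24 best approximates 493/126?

90/23

Expand x = 493/126 as a continued fraction with the Euclidean algorithm:
  493 = 3*126 + 115, so a_0 = 3.
  126 = 1*115 + 11, so a_1 = 1.
  115 = 10*11 + 5, so a_2 = 10.
  11 = 2*5 + 1, so a_3 = 2.
  5 = 5*1 + 0, so a_4 = 5.
so x = [3; 1, 10, 2, 5].
Convergents (p_i = a_i*p_{i-1} + p_{i-2}, q_i = a_i*q_{i-1} + q_{i-2} with p_{-2}=0, p_{-1}=1, q_{-2}=1, q_{-1}=0), until the denominator exceeds 24:
  i=0: a_0=3, p_0 = 3*1 + 0 = 3, q_0 = 3*0 + 1 = 1.
  i=1: a_1=1, p_1 = 1*3 + 1 = 4, q_1 = 1*1 + 0 = 1.
  i=2: a_2=10, p_2 = 10*4 + 3 = 43, q_2 = 10*1 + 1 = 11.
  i=3: a_3=2, p_3 = 2*43 + 4 = 90, q_3 = 2*11 + 1 = 23.
  i=4: a_4=5, p_4 = 5*90 + 43 = 493, q_4 = 5*23 + 11 = 126.
q_4 = 126 > 24, so the last convergent with denominator <= 24 is p_3/q_3 = 90/23.
The closest fraction with denominator <= 24 is either p_3/q_3 or the intermediate fraction (k*p_3 + p_2)/(k*q_3 + q_2) with the largest k >= 1 whose denominator stays <= 24; these approach x as k grows, and every other convergent or intermediate fraction in range is farther away.
Largest k: floor((24 - q_2)/q_3) = floor((24 - 11)/23) = 0.
Since k = 0, no intermediate fraction beyond p_3/q_3 has denominator <= 24, so the convergent 90/23 is the closest (its error is |493*23 - 90*126|/(126*23) = 1/2898).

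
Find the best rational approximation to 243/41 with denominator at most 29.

Expand x = 243/41 as a continued fraction with the Euclidean algorithm:
  243 = 5*41 + 38, so a_0 = 5.
  41 = 1*38 + 3, so a_1 = 1.
  38 = 12*3 + 2, so a_2 = 12.
  3 = 1*2 + 1, so a_3 = 1.
  2 = 2*1 + 0, so a_4 = 2.
so x = [5; 1, 12, 1, 2].
Convergents (p_i = a_i*p_{i-1} + p_{i-2}, q_i = a_i*q_{i-1} + q_{i-2} with p_{-2}=0, p_{-1}=1, q_{-2}=1, q_{-1}=0), until the denominator exceeds 29:
  i=0: a_0=5, p_0 = 5*1 + 0 = 5, q_0 = 5*0 + 1 = 1.
  i=1: a_1=1, p_1 = 1*5 + 1 = 6, q_1 = 1*1 + 0 = 1.
  i=2: a_2=12, p_2 = 12*6 + 5 = 77, q_2 = 12*1 + 1 = 13.
  i=3: a_3=1, p_3 = 1*77 + 6 = 83, q_3 = 1*13 + 1 = 14.
  i=4: a_4=2, p_4 = 2*83 + 77 = 243, q_4 = 2*14 + 13 = 41.
q_4 = 41 > 29, so the last convergent with denominator <= 29 is p_3/q_3 = 83/14.
The closest fraction with denominator <= 29 is either p_3/q_3 or the intermediate fraction (k*p_3 + p_2)/(k*q_3 + q_2) with the largest k >= 1 whose denominator stays <= 29; these approach x as k grows, and every other convergent or intermediate fraction in range is farther away.
Largest k: floor((29 - q_2)/q_3) = floor((29 - 13)/14) = 1.
That gives (1*83 + 77)/(1*14 + 13) = 160/27.
Compare the errors: |x - 83/14| = |243*14 - 83*41|/(41*14) = 1/574, and |x - 160/27| = |243*27 - 160*41|/(41*27) = 1/1107.
Cross-multiplying, 1*574 = 574 < 1107 = 1*1107, so 1/1107 is smaller: the intermediate fraction 160/27 is closer to x than 83/14.

160/27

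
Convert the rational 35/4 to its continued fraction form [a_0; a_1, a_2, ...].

Run the Euclidean algorithm on 35 and 4; the successive quotients are the partial quotients a_0, a_1, ... (each step inverts the fractional part left over by the previous one):
  35 = 8*4 + 3, so a_0 = 8.
  4 = 1*3 + 1, so a_1 = 1.
  3 = 3*1 + 0, so a_2 = 3.
The remainder reaches 0 after 3 divisions, so the expansion has 3 partial quotients, read off in order.

[8; 1, 3]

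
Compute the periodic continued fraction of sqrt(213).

[14; (1, 1, 2, 6, 1, 8, 1, 6, 2, 1, 1, 28)]

Write x_i = (sqrt(213) + m_i)/d_i with (m_0, d_0) = (0, 1). a_0 = floor(sqrt(213)) = 14, since 14^2 = 196 <= 213 < 225 = 15^2.
Iterate m_{i+1} = d_i*a_i - m_i, d_{i+1} = (213 - m_{i+1}^2)/d_i, a_{i+1} = floor((a_0 + m_{i+1})/d_{i+1}):
  m_1 = 1*14 - 0 = 14, d_1 = (213 - 14^2)/1 = 17/1 = 17, a_1 = floor((14 + 14)/17) = 1.
  m_2 = 17*1 - 14 = 3, d_2 = (213 - 3^2)/17 = 204/17 = 12, a_2 = floor((14 + 3)/12) = 1.
  m_3 = 12*1 - 3 = 9, d_3 = (213 - 9^2)/12 = 132/12 = 11, a_3 = floor((14 + 9)/11) = 2.
  m_4 = 11*2 - 9 = 13, d_4 = (213 - 13^2)/11 = 44/11 = 4, a_4 = floor((14 + 13)/4) = 6.
  m_5 = 4*6 - 13 = 11, d_5 = (213 - 11^2)/4 = 92/4 = 23, a_5 = floor((14 + 11)/23) = 1.
  m_6 = 23*1 - 11 = 12, d_6 = (213 - 12^2)/23 = 69/23 = 3, a_6 = floor((14 + 12)/3) = 8.
  m_7 = 3*8 - 12 = 12, d_7 = (213 - 12^2)/3 = 69/3 = 23, a_7 = floor((14 + 12)/23) = 1.
  m_8 = 23*1 - 12 = 11, d_8 = (213 - 11^2)/23 = 92/23 = 4, a_8 = floor((14 + 11)/4) = 6.
  m_9 = 4*6 - 11 = 13, d_9 = (213 - 13^2)/4 = 44/4 = 11, a_9 = floor((14 + 13)/11) = 2.
  m_10 = 11*2 - 13 = 9, d_10 = (213 - 9^2)/11 = 132/11 = 12, a_10 = floor((14 + 9)/12) = 1.
  m_11 = 12*1 - 9 = 3, d_11 = (213 - 3^2)/12 = 204/12 = 17, a_11 = floor((14 + 3)/17) = 1.
  m_12 = 17*1 - 3 = 14, d_12 = (213 - 14^2)/17 = 17/17 = 1, a_12 = floor((14 + 14)/1) = 28.
  m_13 = 1*28 - 14 = 14, d_13 = (213 - 14^2)/1 = 17/1 = 17: (m_13, d_13) = (m_1, d_1) = (14, 17), so from here the quotients repeat a_1, ..., a_12; the period length is 12.
Hence the expansion of sqrt(213) is a_0 = 14 followed by the repeating block 1, 1, 2, 6, 1, 8, 1, 6, 2, 1, 1, 28 (period 12).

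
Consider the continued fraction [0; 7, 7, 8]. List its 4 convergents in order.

Using the convergent recurrence p_i = a_i*p_{i-1} + p_{i-2}, q_i = a_i*q_{i-1} + q_{i-2} with p_{-2}=0, p_{-1}=1, q_{-2}=1, q_{-1}=0:
  i=0: a_0=0, p_0 = 0*1 + 0 = 0, q_0 = 0*0 + 1 = 1.
  i=1: a_1=7, p_1 = 7*0 + 1 = 1, q_1 = 7*1 + 0 = 7.
  i=2: a_2=7, p_2 = 7*1 + 0 = 7, q_2 = 7*7 + 1 = 50.
  i=3: a_3=8, p_3 = 8*7 + 1 = 57, q_3 = 8*50 + 7 = 407.

0/1, 1/7, 7/50, 57/407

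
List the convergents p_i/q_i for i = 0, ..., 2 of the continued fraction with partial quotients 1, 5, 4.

Using the convergent recurrence p_i = a_i*p_{i-1} + p_{i-2}, q_i = a_i*q_{i-1} + q_{i-2} with p_{-2}=0, p_{-1}=1, q_{-2}=1, q_{-1}=0:
  i=0: a_0=1, p_0 = 1*1 + 0 = 1, q_0 = 1*0 + 1 = 1.
  i=1: a_1=5, p_1 = 5*1 + 1 = 6, q_1 = 5*1 + 0 = 5.
  i=2: a_2=4, p_2 = 4*6 + 1 = 25, q_2 = 4*5 + 1 = 21.

1/1, 6/5, 25/21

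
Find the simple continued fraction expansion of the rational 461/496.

Run the Euclidean algorithm on 461 and 496; the successive quotients are the partial quotients a_0, a_1, ... (each step inverts the fractional part left over by the previous one):
  461 = 0*496 + 461, so a_0 = 0.
  496 = 1*461 + 35, so a_1 = 1.
  461 = 13*35 + 6, so a_2 = 13.
  35 = 5*6 + 5, so a_3 = 5.
  6 = 1*5 + 1, so a_4 = 1.
  5 = 5*1 + 0, so a_5 = 5.
The remainder reaches 0 after 6 divisions, so the expansion has 6 partial quotients, read off in order.

[0; 1, 13, 5, 1, 5]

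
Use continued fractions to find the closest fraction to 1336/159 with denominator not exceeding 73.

Expand x = 1336/159 as a continued fraction with the Euclidean algorithm:
  1336 = 8*159 + 64, so a_0 = 8.
  159 = 2*64 + 31, so a_1 = 2.
  64 = 2*31 + 2, so a_2 = 2.
  31 = 15*2 + 1, so a_3 = 15.
  2 = 2*1 + 0, so a_4 = 2.
so x = [8; 2, 2, 15, 2].
Convergents (p_i = a_i*p_{i-1} + p_{i-2}, q_i = a_i*q_{i-1} + q_{i-2} with p_{-2}=0, p_{-1}=1, q_{-2}=1, q_{-1}=0), until the denominator exceeds 73:
  i=0: a_0=8, p_0 = 8*1 + 0 = 8, q_0 = 8*0 + 1 = 1.
  i=1: a_1=2, p_1 = 2*8 + 1 = 17, q_1 = 2*1 + 0 = 2.
  i=2: a_2=2, p_2 = 2*17 + 8 = 42, q_2 = 2*2 + 1 = 5.
  i=3: a_3=15, p_3 = 15*42 + 17 = 647, q_3 = 15*5 + 2 = 77.
q_3 = 77 > 73, so the last convergent with denominator <= 73 is p_2/q_2 = 42/5.
The closest fraction with denominator <= 73 is either p_2/q_2 or the intermediate fraction (k*p_2 + p_1)/(k*q_2 + q_1) with the largest k >= 1 whose denominator stays <= 73; these approach x as k grows, and every other convergent or intermediate fraction in range is farther away.
Largest k: floor((73 - q_1)/q_2) = floor((73 - 2)/5) = 14.
That gives (14*42 + 17)/(14*5 + 2) = 605/72.
Compare the errors: |x - 42/5| = |1336*5 - 42*159|/(159*5) = 2/795, and |x - 605/72| = |1336*72 - 605*159|/(159*72) = 3/11448.
Cross-multiplying, 3*795 = 2385 < 22896 = 2*11448, so 3/11448 is smaller: the intermediate fraction 605/72 is closer to x than 42/5.

605/72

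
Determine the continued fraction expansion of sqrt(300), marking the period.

[17; (3, 8, 3, 34)]

Write x_i = (sqrt(300) + m_i)/d_i with (m_0, d_0) = (0, 1). a_0 = floor(sqrt(300)) = 17, since 17^2 = 289 <= 300 < 324 = 18^2.
Iterate m_{i+1} = d_i*a_i - m_i, d_{i+1} = (300 - m_{i+1}^2)/d_i, a_{i+1} = floor((a_0 + m_{i+1})/d_{i+1}):
  m_1 = 1*17 - 0 = 17, d_1 = (300 - 17^2)/1 = 11/1 = 11, a_1 = floor((17 + 17)/11) = 3.
  m_2 = 11*3 - 17 = 16, d_2 = (300 - 16^2)/11 = 44/11 = 4, a_2 = floor((17 + 16)/4) = 8.
  m_3 = 4*8 - 16 = 16, d_3 = (300 - 16^2)/4 = 44/4 = 11, a_3 = floor((17 + 16)/11) = 3.
  m_4 = 11*3 - 16 = 17, d_4 = (300 - 17^2)/11 = 11/11 = 1, a_4 = floor((17 + 17)/1) = 34.
  m_5 = 1*34 - 17 = 17, d_5 = (300 - 17^2)/1 = 11/1 = 11: (m_5, d_5) = (m_1, d_1) = (17, 11), so from here the quotients repeat a_1, ..., a_4; the period length is 4.
Hence the expansion of sqrt(300) is a_0 = 17 followed by the repeating block 3, 8, 3, 34 (period 4).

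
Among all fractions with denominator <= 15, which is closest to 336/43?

Expand x = 336/43 as a continued fraction with the Euclidean algorithm:
  336 = 7*43 + 35, so a_0 = 7.
  43 = 1*35 + 8, so a_1 = 1.
  35 = 4*8 + 3, so a_2 = 4.
  8 = 2*3 + 2, so a_3 = 2.
  3 = 1*2 + 1, so a_4 = 1.
  2 = 2*1 + 0, so a_5 = 2.
so x = [7; 1, 4, 2, 1, 2].
Convergents (p_i = a_i*p_{i-1} + p_{i-2}, q_i = a_i*q_{i-1} + q_{i-2} with p_{-2}=0, p_{-1}=1, q_{-2}=1, q_{-1}=0), until the denominator exceeds 15:
  i=0: a_0=7, p_0 = 7*1 + 0 = 7, q_0 = 7*0 + 1 = 1.
  i=1: a_1=1, p_1 = 1*7 + 1 = 8, q_1 = 1*1 + 0 = 1.
  i=2: a_2=4, p_2 = 4*8 + 7 = 39, q_2 = 4*1 + 1 = 5.
  i=3: a_3=2, p_3 = 2*39 + 8 = 86, q_3 = 2*5 + 1 = 11.
  i=4: a_4=1, p_4 = 1*86 + 39 = 125, q_4 = 1*11 + 5 = 16.
q_4 = 16 > 15, so the last convergent with denominator <= 15 is p_3/q_3 = 86/11.
The closest fraction with denominator <= 15 is either p_3/q_3 or the intermediate fraction (k*p_3 + p_2)/(k*q_3 + q_2) with the largest k >= 1 whose denominator stays <= 15; these approach x as k grows, and every other convergent or intermediate fraction in range is farther away.
Largest k: floor((15 - q_2)/q_3) = floor((15 - 5)/11) = 0.
Since k = 0, no intermediate fraction beyond p_3/q_3 has denominator <= 15, so the convergent 86/11 is the closest (its error is |336*11 - 86*43|/(43*11) = 2/473).

86/11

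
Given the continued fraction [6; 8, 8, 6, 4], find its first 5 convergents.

Using the convergent recurrence p_i = a_i*p_{i-1} + p_{i-2}, q_i = a_i*q_{i-1} + q_{i-2} with p_{-2}=0, p_{-1}=1, q_{-2}=1, q_{-1}=0:
  i=0: a_0=6, p_0 = 6*1 + 0 = 6, q_0 = 6*0 + 1 = 1.
  i=1: a_1=8, p_1 = 8*6 + 1 = 49, q_1 = 8*1 + 0 = 8.
  i=2: a_2=8, p_2 = 8*49 + 6 = 398, q_2 = 8*8 + 1 = 65.
  i=3: a_3=6, p_3 = 6*398 + 49 = 2437, q_3 = 6*65 + 8 = 398.
  i=4: a_4=4, p_4 = 4*2437 + 398 = 10146, q_4 = 4*398 + 65 = 1657.

6/1, 49/8, 398/65, 2437/398, 10146/1657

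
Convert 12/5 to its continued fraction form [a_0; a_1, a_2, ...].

Run the Euclidean algorithm on 12 and 5; the successive quotients are the partial quotients a_0, a_1, ... (each step inverts the fractional part left over by the previous one):
  12 = 2*5 + 2, so a_0 = 2.
  5 = 2*2 + 1, so a_1 = 2.
  2 = 2*1 + 0, so a_2 = 2.
The remainder reaches 0 after 3 divisions, so the expansion has 3 partial quotients, read off in order.

[2; 2, 2]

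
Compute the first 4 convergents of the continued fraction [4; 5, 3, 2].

4/1, 21/5, 67/16, 155/37

Using the convergent recurrence p_i = a_i*p_{i-1} + p_{i-2}, q_i = a_i*q_{i-1} + q_{i-2} with p_{-2}=0, p_{-1}=1, q_{-2}=1, q_{-1}=0:
  i=0: a_0=4, p_0 = 4*1 + 0 = 4, q_0 = 4*0 + 1 = 1.
  i=1: a_1=5, p_1 = 5*4 + 1 = 21, q_1 = 5*1 + 0 = 5.
  i=2: a_2=3, p_2 = 3*21 + 4 = 67, q_2 = 3*5 + 1 = 16.
  i=3: a_3=2, p_3 = 2*67 + 21 = 155, q_3 = 2*16 + 5 = 37.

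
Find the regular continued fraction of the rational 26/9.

Run the Euclidean algorithm on 26 and 9; the successive quotients are the partial quotients a_0, a_1, ... (each step inverts the fractional part left over by the previous one):
  26 = 2*9 + 8, so a_0 = 2.
  9 = 1*8 + 1, so a_1 = 1.
  8 = 8*1 + 0, so a_2 = 8.
The remainder reaches 0 after 3 divisions, so the expansion has 3 partial quotients, read off in order.

[2; 1, 8]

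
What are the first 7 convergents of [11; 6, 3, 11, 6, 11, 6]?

Using the convergent recurrence p_i = a_i*p_{i-1} + p_{i-2}, q_i = a_i*q_{i-1} + q_{i-2} with p_{-2}=0, p_{-1}=1, q_{-2}=1, q_{-1}=0:
  i=0: a_0=11, p_0 = 11*1 + 0 = 11, q_0 = 11*0 + 1 = 1.
  i=1: a_1=6, p_1 = 6*11 + 1 = 67, q_1 = 6*1 + 0 = 6.
  i=2: a_2=3, p_2 = 3*67 + 11 = 212, q_2 = 3*6 + 1 = 19.
  i=3: a_3=11, p_3 = 11*212 + 67 = 2399, q_3 = 11*19 + 6 = 215.
  i=4: a_4=6, p_4 = 6*2399 + 212 = 14606, q_4 = 6*215 + 19 = 1309.
  i=5: a_5=11, p_5 = 11*14606 + 2399 = 163065, q_5 = 11*1309 + 215 = 14614.
  i=6: a_6=6, p_6 = 6*163065 + 14606 = 992996, q_6 = 6*14614 + 1309 = 88993.

11/1, 67/6, 212/19, 2399/215, 14606/1309, 163065/14614, 992996/88993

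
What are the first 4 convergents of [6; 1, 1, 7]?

Using the convergent recurrence p_i = a_i*p_{i-1} + p_{i-2}, q_i = a_i*q_{i-1} + q_{i-2} with p_{-2}=0, p_{-1}=1, q_{-2}=1, q_{-1}=0:
  i=0: a_0=6, p_0 = 6*1 + 0 = 6, q_0 = 6*0 + 1 = 1.
  i=1: a_1=1, p_1 = 1*6 + 1 = 7, q_1 = 1*1 + 0 = 1.
  i=2: a_2=1, p_2 = 1*7 + 6 = 13, q_2 = 1*1 + 1 = 2.
  i=3: a_3=7, p_3 = 7*13 + 7 = 98, q_3 = 7*2 + 1 = 15.

6/1, 7/1, 13/2, 98/15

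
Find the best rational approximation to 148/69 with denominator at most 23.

Expand x = 148/69 as a continued fraction with the Euclidean algorithm:
  148 = 2*69 + 10, so a_0 = 2.
  69 = 6*10 + 9, so a_1 = 6.
  10 = 1*9 + 1, so a_2 = 1.
  9 = 9*1 + 0, so a_3 = 9.
so x = [2; 6, 1, 9].
Convergents (p_i = a_i*p_{i-1} + p_{i-2}, q_i = a_i*q_{i-1} + q_{i-2} with p_{-2}=0, p_{-1}=1, q_{-2}=1, q_{-1}=0), until the denominator exceeds 23:
  i=0: a_0=2, p_0 = 2*1 + 0 = 2, q_0 = 2*0 + 1 = 1.
  i=1: a_1=6, p_1 = 6*2 + 1 = 13, q_1 = 6*1 + 0 = 6.
  i=2: a_2=1, p_2 = 1*13 + 2 = 15, q_2 = 1*6 + 1 = 7.
  i=3: a_3=9, p_3 = 9*15 + 13 = 148, q_3 = 9*7 + 6 = 69.
q_3 = 69 > 23, so the last convergent with denominator <= 23 is p_2/q_2 = 15/7.
The closest fraction with denominator <= 23 is either p_2/q_2 or the intermediate fraction (k*p_2 + p_1)/(k*q_2 + q_1) with the largest k >= 1 whose denominator stays <= 23; these approach x as k grows, and every other convergent or intermediate fraction in range is farther away.
Largest k: floor((23 - q_1)/q_2) = floor((23 - 6)/7) = 2.
That gives (2*15 + 13)/(2*7 + 6) = 43/20.
Compare the errors: |x - 15/7| = |148*7 - 15*69|/(69*7) = 1/483, and |x - 43/20| = |148*20 - 43*69|/(69*20) = 7/1380.
Cross-multiplying, 1*1380 = 1380 < 3381 = 7*483, so 1/483 is smaller: the convergent 15/7 is closer to x than 43/20.

15/7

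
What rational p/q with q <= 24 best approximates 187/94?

2/1

Expand x = 187/94 as a continued fraction with the Euclidean algorithm:
  187 = 1*94 + 93, so a_0 = 1.
  94 = 1*93 + 1, so a_1 = 1.
  93 = 93*1 + 0, so a_2 = 93.
so x = [1; 1, 93].
Convergents (p_i = a_i*p_{i-1} + p_{i-2}, q_i = a_i*q_{i-1} + q_{i-2} with p_{-2}=0, p_{-1}=1, q_{-2}=1, q_{-1}=0), until the denominator exceeds 24:
  i=0: a_0=1, p_0 = 1*1 + 0 = 1, q_0 = 1*0 + 1 = 1.
  i=1: a_1=1, p_1 = 1*1 + 1 = 2, q_1 = 1*1 + 0 = 1.
  i=2: a_2=93, p_2 = 93*2 + 1 = 187, q_2 = 93*1 + 1 = 94.
q_2 = 94 > 24, so the last convergent with denominator <= 24 is p_1/q_1 = 2/1.
The closest fraction with denominator <= 24 is either p_1/q_1 or the intermediate fraction (k*p_1 + p_0)/(k*q_1 + q_0) with the largest k >= 1 whose denominator stays <= 24; these approach x as k grows, and every other convergent or intermediate fraction in range is farther away.
Largest k: floor((24 - q_0)/q_1) = floor((24 - 1)/1) = 23.
That gives (23*2 + 1)/(23*1 + 1) = 47/24.
Compare the errors: |x - 2/1| = |187*1 - 2*94|/(94*1) = 1/94, and |x - 47/24| = |187*24 - 47*94|/(94*24) = 70/2256.
Cross-multiplying, 1*2256 = 2256 < 6580 = 70*94, so 1/94 is smaller: the convergent 2/1 is closer to x than 47/24.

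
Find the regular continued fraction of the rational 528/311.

Run the Euclidean algorithm on 528 and 311; the successive quotients are the partial quotients a_0, a_1, ... (each step inverts the fractional part left over by the previous one):
  528 = 1*311 + 217, so a_0 = 1.
  311 = 1*217 + 94, so a_1 = 1.
  217 = 2*94 + 29, so a_2 = 2.
  94 = 3*29 + 7, so a_3 = 3.
  29 = 4*7 + 1, so a_4 = 4.
  7 = 7*1 + 0, so a_5 = 7.
The remainder reaches 0 after 6 divisions, so the expansion has 6 partial quotients, read off in order.

[1; 1, 2, 3, 4, 7]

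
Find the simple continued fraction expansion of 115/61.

[1; 1, 7, 1, 2, 2]

Run the Euclidean algorithm on 115 and 61; the successive quotients are the partial quotients a_0, a_1, ... (each step inverts the fractional part left over by the previous one):
  115 = 1*61 + 54, so a_0 = 1.
  61 = 1*54 + 7, so a_1 = 1.
  54 = 7*7 + 5, so a_2 = 7.
  7 = 1*5 + 2, so a_3 = 1.
  5 = 2*2 + 1, so a_4 = 2.
  2 = 2*1 + 0, so a_5 = 2.
The remainder reaches 0 after 6 divisions, so the expansion has 6 partial quotients, read off in order.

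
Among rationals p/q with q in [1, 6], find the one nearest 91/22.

25/6

Expand x = 91/22 as a continued fraction with the Euclidean algorithm:
  91 = 4*22 + 3, so a_0 = 4.
  22 = 7*3 + 1, so a_1 = 7.
  3 = 3*1 + 0, so a_2 = 3.
so x = [4; 7, 3].
Convergents (p_i = a_i*p_{i-1} + p_{i-2}, q_i = a_i*q_{i-1} + q_{i-2} with p_{-2}=0, p_{-1}=1, q_{-2}=1, q_{-1}=0), until the denominator exceeds 6:
  i=0: a_0=4, p_0 = 4*1 + 0 = 4, q_0 = 4*0 + 1 = 1.
  i=1: a_1=7, p_1 = 7*4 + 1 = 29, q_1 = 7*1 + 0 = 7.
q_1 = 7 > 6, so the last convergent with denominator <= 6 is p_0/q_0 = 4/1.
The closest fraction with denominator <= 6 is either p_0/q_0 or the intermediate fraction (k*p_0 + p_{-1})/(k*q_0 + q_{-1}) with the largest k >= 1 whose denominator stays <= 6; these approach x as k grows, and every other convergent or intermediate fraction in range is farther away.
Largest k: floor((6 - q_{-1})/q_0) = floor((6 - 0)/1) = 6 (using the seeds p_{-1} = 1, q_{-1} = 0).
That gives (6*4 + 1)/(6*1 + 0) = 25/6.
Compare the errors: |x - 4/1| = |91*1 - 4*22|/(22*1) = 3/22, and |x - 25/6| = |91*6 - 25*22|/(22*6) = 4/132.
Cross-multiplying, 4*22 = 88 < 396 = 3*132, so 4/132 is smaller: the intermediate fraction 25/6 is closer to x than 4/1.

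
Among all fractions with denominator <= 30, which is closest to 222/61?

Expand x = 222/61 as a continued fraction with the Euclidean algorithm:
  222 = 3*61 + 39, so a_0 = 3.
  61 = 1*39 + 22, so a_1 = 1.
  39 = 1*22 + 17, so a_2 = 1.
  22 = 1*17 + 5, so a_3 = 1.
  17 = 3*5 + 2, so a_4 = 3.
  5 = 2*2 + 1, so a_5 = 2.
  2 = 2*1 + 0, so a_6 = 2.
so x = [3; 1, 1, 1, 3, 2, 2].
Convergents (p_i = a_i*p_{i-1} + p_{i-2}, q_i = a_i*q_{i-1} + q_{i-2} with p_{-2}=0, p_{-1}=1, q_{-2}=1, q_{-1}=0), until the denominator exceeds 30:
  i=0: a_0=3, p_0 = 3*1 + 0 = 3, q_0 = 3*0 + 1 = 1.
  i=1: a_1=1, p_1 = 1*3 + 1 = 4, q_1 = 1*1 + 0 = 1.
  i=2: a_2=1, p_2 = 1*4 + 3 = 7, q_2 = 1*1 + 1 = 2.
  i=3: a_3=1, p_3 = 1*7 + 4 = 11, q_3 = 1*2 + 1 = 3.
  i=4: a_4=3, p_4 = 3*11 + 7 = 40, q_4 = 3*3 + 2 = 11.
  i=5: a_5=2, p_5 = 2*40 + 11 = 91, q_5 = 2*11 + 3 = 25.
  i=6: a_6=2, p_6 = 2*91 + 40 = 222, q_6 = 2*25 + 11 = 61.
q_6 = 61 > 30, so the last convergent with denominator <= 30 is p_5/q_5 = 91/25.
The closest fraction with denominator <= 30 is either p_5/q_5 or the intermediate fraction (k*p_5 + p_4)/(k*q_5 + q_4) with the largest k >= 1 whose denominator stays <= 30; these approach x as k grows, and every other convergent or intermediate fraction in range is farther away.
Largest k: floor((30 - q_4)/q_5) = floor((30 - 11)/25) = 0.
Since k = 0, no intermediate fraction beyond p_5/q_5 has denominator <= 30, so the convergent 91/25 is the closest (its error is |222*25 - 91*61|/(61*25) = 1/1525).

91/25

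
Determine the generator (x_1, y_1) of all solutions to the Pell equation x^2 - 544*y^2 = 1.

(x, y) = (2449, 105)

First expand sqrt(544) as a continued fraction. With x_i = (sqrt(544) + m_i)/d_i and (m_0, d_0) = (0, 1): a_0 = floor(sqrt(544)) = 23, since 23^2 = 529 <= 544 < 576 = 24^2.
Iterate m_{i+1} = d_i*a_i - m_i, d_{i+1} = (544 - m_{i+1}^2)/d_i, a_{i+1} = floor((a_0 + m_{i+1})/d_{i+1}):
  m_1 = 1*23 - 0 = 23, d_1 = (544 - 23^2)/1 = 15/1 = 15, a_1 = floor((23 + 23)/15) = 3.
  m_2 = 15*3 - 23 = 22, d_2 = (544 - 22^2)/15 = 60/15 = 4, a_2 = floor((23 + 22)/4) = 11.
  m_3 = 4*11 - 22 = 22, d_3 = (544 - 22^2)/4 = 60/4 = 15, a_3 = floor((23 + 22)/15) = 3.
  m_4 = 15*3 - 22 = 23, d_4 = (544 - 23^2)/15 = 15/15 = 1, a_4 = floor((23 + 23)/1) = 46.
  m_5 = 1*46 - 23 = 23, d_5 = (544 - 23^2)/1 = 15/1 = 15: (m_5, d_5) = (m_1, d_1) = (23, 15), so from here the quotients repeat a_1, ..., a_4; the period length is 4.
So sqrt(544) = [23; (3, 11, 3, 46)] with period length k = 4.
k is even, so the fundamental solution of x^2 - 544y^2 = 1 is (p_{k-1}, q_{k-1}) = (p_3, q_3); compute convergents through index 3.
Convergents (p_i = a_i*p_{i-1} + p_{i-2}, q_i = a_i*q_{i-1} + q_{i-2} with p_{-2}=0, p_{-1}=1, q_{-2}=1, q_{-1}=0):
  i=0: a_0=23, p_0 = 23*1 + 0 = 23, q_0 = 23*0 + 1 = 1.
  i=1: a_1=3, p_1 = 3*23 + 1 = 70, q_1 = 3*1 + 0 = 3.
  i=2: a_2=11, p_2 = 11*70 + 23 = 793, q_2 = 11*3 + 1 = 34.
  i=3: a_3=3, p_3 = 3*793 + 70 = 2449, q_3 = 3*34 + 3 = 105.
Check: 2449^2 - 544*105^2 = 5997601 - 5997600 = 1, so (x, y) = (2449, 105) solves the equation, and by the theorem it is the least positive solution.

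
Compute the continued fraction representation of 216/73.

[2; 1, 23, 3]

Run the Euclidean algorithm on 216 and 73; the successive quotients are the partial quotients a_0, a_1, ... (each step inverts the fractional part left over by the previous one):
  216 = 2*73 + 70, so a_0 = 2.
  73 = 1*70 + 3, so a_1 = 1.
  70 = 23*3 + 1, so a_2 = 23.
  3 = 3*1 + 0, so a_3 = 3.
The remainder reaches 0 after 4 divisions, so the expansion has 4 partial quotients, read off in order.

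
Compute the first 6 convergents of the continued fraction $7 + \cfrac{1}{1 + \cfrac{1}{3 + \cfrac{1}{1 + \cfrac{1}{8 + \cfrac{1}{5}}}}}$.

7/1, 8/1, 31/4, 39/5, 343/44, 1754/225

Using the convergent recurrence p_i = a_i*p_{i-1} + p_{i-2}, q_i = a_i*q_{i-1} + q_{i-2} with p_{-2}=0, p_{-1}=1, q_{-2}=1, q_{-1}=0:
  i=0: a_0=7, p_0 = 7*1 + 0 = 7, q_0 = 7*0 + 1 = 1.
  i=1: a_1=1, p_1 = 1*7 + 1 = 8, q_1 = 1*1 + 0 = 1.
  i=2: a_2=3, p_2 = 3*8 + 7 = 31, q_2 = 3*1 + 1 = 4.
  i=3: a_3=1, p_3 = 1*31 + 8 = 39, q_3 = 1*4 + 1 = 5.
  i=4: a_4=8, p_4 = 8*39 + 31 = 343, q_4 = 8*5 + 4 = 44.
  i=5: a_5=5, p_5 = 5*343 + 39 = 1754, q_5 = 5*44 + 5 = 225.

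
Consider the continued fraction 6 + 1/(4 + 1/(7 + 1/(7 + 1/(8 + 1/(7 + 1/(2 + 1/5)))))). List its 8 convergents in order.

Using the convergent recurrence p_i = a_i*p_{i-1} + p_{i-2}, q_i = a_i*q_{i-1} + q_{i-2} with p_{-2}=0, p_{-1}=1, q_{-2}=1, q_{-1}=0:
  i=0: a_0=6, p_0 = 6*1 + 0 = 6, q_0 = 6*0 + 1 = 1.
  i=1: a_1=4, p_1 = 4*6 + 1 = 25, q_1 = 4*1 + 0 = 4.
  i=2: a_2=7, p_2 = 7*25 + 6 = 181, q_2 = 7*4 + 1 = 29.
  i=3: a_3=7, p_3 = 7*181 + 25 = 1292, q_3 = 7*29 + 4 = 207.
  i=4: a_4=8, p_4 = 8*1292 + 181 = 10517, q_4 = 8*207 + 29 = 1685.
  i=5: a_5=7, p_5 = 7*10517 + 1292 = 74911, q_5 = 7*1685 + 207 = 12002.
  i=6: a_6=2, p_6 = 2*74911 + 10517 = 160339, q_6 = 2*12002 + 1685 = 25689.
  i=7: a_7=5, p_7 = 5*160339 + 74911 = 876606, q_7 = 5*25689 + 12002 = 140447.

6/1, 25/4, 181/29, 1292/207, 10517/1685, 74911/12002, 160339/25689, 876606/140447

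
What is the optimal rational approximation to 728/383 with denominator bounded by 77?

Expand x = 728/383 as a continued fraction with the Euclidean algorithm:
  728 = 1*383 + 345, so a_0 = 1.
  383 = 1*345 + 38, so a_1 = 1.
  345 = 9*38 + 3, so a_2 = 9.
  38 = 12*3 + 2, so a_3 = 12.
  3 = 1*2 + 1, so a_4 = 1.
  2 = 2*1 + 0, so a_5 = 2.
so x = [1; 1, 9, 12, 1, 2].
Convergents (p_i = a_i*p_{i-1} + p_{i-2}, q_i = a_i*q_{i-1} + q_{i-2} with p_{-2}=0, p_{-1}=1, q_{-2}=1, q_{-1}=0), until the denominator exceeds 77:
  i=0: a_0=1, p_0 = 1*1 + 0 = 1, q_0 = 1*0 + 1 = 1.
  i=1: a_1=1, p_1 = 1*1 + 1 = 2, q_1 = 1*1 + 0 = 1.
  i=2: a_2=9, p_2 = 9*2 + 1 = 19, q_2 = 9*1 + 1 = 10.
  i=3: a_3=12, p_3 = 12*19 + 2 = 230, q_3 = 12*10 + 1 = 121.
q_3 = 121 > 77, so the last convergent with denominator <= 77 is p_2/q_2 = 19/10.
The closest fraction with denominator <= 77 is either p_2/q_2 or the intermediate fraction (k*p_2 + p_1)/(k*q_2 + q_1) with the largest k >= 1 whose denominator stays <= 77; these approach x as k grows, and every other convergent or intermediate fraction in range is farther away.
Largest k: floor((77 - q_1)/q_2) = floor((77 - 1)/10) = 7.
That gives (7*19 + 2)/(7*10 + 1) = 135/71.
Compare the errors: |x - 19/10| = |728*10 - 19*383|/(383*10) = 3/3830, and |x - 135/71| = |728*71 - 135*383|/(383*71) = 17/27193.
Cross-multiplying, 17*3830 = 65110 < 81579 = 3*27193, so 17/27193 is smaller: the intermediate fraction 135/71 is closer to x than 19/10.

135/71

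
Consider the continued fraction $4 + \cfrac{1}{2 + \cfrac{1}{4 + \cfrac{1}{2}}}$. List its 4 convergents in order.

Using the convergent recurrence p_i = a_i*p_{i-1} + p_{i-2}, q_i = a_i*q_{i-1} + q_{i-2} with p_{-2}=0, p_{-1}=1, q_{-2}=1, q_{-1}=0:
  i=0: a_0=4, p_0 = 4*1 + 0 = 4, q_0 = 4*0 + 1 = 1.
  i=1: a_1=2, p_1 = 2*4 + 1 = 9, q_1 = 2*1 + 0 = 2.
  i=2: a_2=4, p_2 = 4*9 + 4 = 40, q_2 = 4*2 + 1 = 9.
  i=3: a_3=2, p_3 = 2*40 + 9 = 89, q_3 = 2*9 + 2 = 20.

4/1, 9/2, 40/9, 89/20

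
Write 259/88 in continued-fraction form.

Run the Euclidean algorithm on 259 and 88; the successive quotients are the partial quotients a_0, a_1, ... (each step inverts the fractional part left over by the previous one):
  259 = 2*88 + 83, so a_0 = 2.
  88 = 1*83 + 5, so a_1 = 1.
  83 = 16*5 + 3, so a_2 = 16.
  5 = 1*3 + 2, so a_3 = 1.
  3 = 1*2 + 1, so a_4 = 1.
  2 = 2*1 + 0, so a_5 = 2.
The remainder reaches 0 after 6 divisions, so the expansion has 6 partial quotients, read off in order.

[2; 1, 16, 1, 1, 2]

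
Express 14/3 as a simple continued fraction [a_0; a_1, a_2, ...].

Run the Euclidean algorithm on 14 and 3; the successive quotients are the partial quotients a_0, a_1, ... (each step inverts the fractional part left over by the previous one):
  14 = 4*3 + 2, so a_0 = 4.
  3 = 1*2 + 1, so a_1 = 1.
  2 = 2*1 + 0, so a_2 = 2.
The remainder reaches 0 after 3 divisions, so the expansion has 3 partial quotients, read off in order.

[4; 1, 2]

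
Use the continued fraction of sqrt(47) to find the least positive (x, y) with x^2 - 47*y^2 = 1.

First expand sqrt(47) as a continued fraction. With x_i = (sqrt(47) + m_i)/d_i and (m_0, d_0) = (0, 1): a_0 = floor(sqrt(47)) = 6, since 6^2 = 36 <= 47 < 49 = 7^2.
Iterate m_{i+1} = d_i*a_i - m_i, d_{i+1} = (47 - m_{i+1}^2)/d_i, a_{i+1} = floor((a_0 + m_{i+1})/d_{i+1}):
  m_1 = 1*6 - 0 = 6, d_1 = (47 - 6^2)/1 = 11/1 = 11, a_1 = floor((6 + 6)/11) = 1.
  m_2 = 11*1 - 6 = 5, d_2 = (47 - 5^2)/11 = 22/11 = 2, a_2 = floor((6 + 5)/2) = 5.
  m_3 = 2*5 - 5 = 5, d_3 = (47 - 5^2)/2 = 22/2 = 11, a_3 = floor((6 + 5)/11) = 1.
  m_4 = 11*1 - 5 = 6, d_4 = (47 - 6^2)/11 = 11/11 = 1, a_4 = floor((6 + 6)/1) = 12.
  m_5 = 1*12 - 6 = 6, d_5 = (47 - 6^2)/1 = 11/1 = 11: (m_5, d_5) = (m_1, d_1) = (6, 11), so from here the quotients repeat a_1, ..., a_4; the period length is 4.
So sqrt(47) = [6; (1, 5, 1, 12)] with period length k = 4.
k is even, so the fundamental solution of x^2 - 47y^2 = 1 is (p_{k-1}, q_{k-1}) = (p_3, q_3); compute convergents through index 3.
Convergents (p_i = a_i*p_{i-1} + p_{i-2}, q_i = a_i*q_{i-1} + q_{i-2} with p_{-2}=0, p_{-1}=1, q_{-2}=1, q_{-1}=0):
  i=0: a_0=6, p_0 = 6*1 + 0 = 6, q_0 = 6*0 + 1 = 1.
  i=1: a_1=1, p_1 = 1*6 + 1 = 7, q_1 = 1*1 + 0 = 1.
  i=2: a_2=5, p_2 = 5*7 + 6 = 41, q_2 = 5*1 + 1 = 6.
  i=3: a_3=1, p_3 = 1*41 + 7 = 48, q_3 = 1*6 + 1 = 7.
Check: 48^2 - 47*7^2 = 2304 - 2303 = 1, so (x, y) = (48, 7) solves the equation, and by the theorem it is the least positive solution.

(x, y) = (48, 7)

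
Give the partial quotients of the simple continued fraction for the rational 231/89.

Run the Euclidean algorithm on 231 and 89; the successive quotients are the partial quotients a_0, a_1, ... (each step inverts the fractional part left over by the previous one):
  231 = 2*89 + 53, so a_0 = 2.
  89 = 1*53 + 36, so a_1 = 1.
  53 = 1*36 + 17, so a_2 = 1.
  36 = 2*17 + 2, so a_3 = 2.
  17 = 8*2 + 1, so a_4 = 8.
  2 = 2*1 + 0, so a_5 = 2.
The remainder reaches 0 after 6 divisions, so the expansion has 6 partial quotients, read off in order.

[2; 1, 1, 2, 8, 2]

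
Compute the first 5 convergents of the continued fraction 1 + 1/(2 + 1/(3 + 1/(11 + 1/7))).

Using the convergent recurrence p_i = a_i*p_{i-1} + p_{i-2}, q_i = a_i*q_{i-1} + q_{i-2} with p_{-2}=0, p_{-1}=1, q_{-2}=1, q_{-1}=0:
  i=0: a_0=1, p_0 = 1*1 + 0 = 1, q_0 = 1*0 + 1 = 1.
  i=1: a_1=2, p_1 = 2*1 + 1 = 3, q_1 = 2*1 + 0 = 2.
  i=2: a_2=3, p_2 = 3*3 + 1 = 10, q_2 = 3*2 + 1 = 7.
  i=3: a_3=11, p_3 = 11*10 + 3 = 113, q_3 = 11*7 + 2 = 79.
  i=4: a_4=7, p_4 = 7*113 + 10 = 801, q_4 = 7*79 + 7 = 560.

1/1, 3/2, 10/7, 113/79, 801/560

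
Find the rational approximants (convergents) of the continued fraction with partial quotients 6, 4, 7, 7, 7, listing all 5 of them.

Using the convergent recurrence p_i = a_i*p_{i-1} + p_{i-2}, q_i = a_i*q_{i-1} + q_{i-2} with p_{-2}=0, p_{-1}=1, q_{-2}=1, q_{-1}=0:
  i=0: a_0=6, p_0 = 6*1 + 0 = 6, q_0 = 6*0 + 1 = 1.
  i=1: a_1=4, p_1 = 4*6 + 1 = 25, q_1 = 4*1 + 0 = 4.
  i=2: a_2=7, p_2 = 7*25 + 6 = 181, q_2 = 7*4 + 1 = 29.
  i=3: a_3=7, p_3 = 7*181 + 25 = 1292, q_3 = 7*29 + 4 = 207.
  i=4: a_4=7, p_4 = 7*1292 + 181 = 9225, q_4 = 7*207 + 29 = 1478.

6/1, 25/4, 181/29, 1292/207, 9225/1478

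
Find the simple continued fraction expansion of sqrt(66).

[8; (8, 16)]

Write x_i = (sqrt(66) + m_i)/d_i with (m_0, d_0) = (0, 1). a_0 = floor(sqrt(66)) = 8, since 8^2 = 64 <= 66 < 81 = 9^2.
Iterate m_{i+1} = d_i*a_i - m_i, d_{i+1} = (66 - m_{i+1}^2)/d_i, a_{i+1} = floor((a_0 + m_{i+1})/d_{i+1}):
  m_1 = 1*8 - 0 = 8, d_1 = (66 - 8^2)/1 = 2/1 = 2, a_1 = floor((8 + 8)/2) = 8.
  m_2 = 2*8 - 8 = 8, d_2 = (66 - 8^2)/2 = 2/2 = 1, a_2 = floor((8 + 8)/1) = 16.
  m_3 = 1*16 - 8 = 8, d_3 = (66 - 8^2)/1 = 2/1 = 2: (m_3, d_3) = (m_1, d_1) = (8, 2), so from here the quotients repeat a_1, a_2; the period length is 2.
Hence the expansion of sqrt(66) is a_0 = 8 followed by the repeating block 8, 16 (period 2).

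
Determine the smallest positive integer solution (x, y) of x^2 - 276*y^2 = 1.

First expand sqrt(276) as a continued fraction. With x_i = (sqrt(276) + m_i)/d_i and (m_0, d_0) = (0, 1): a_0 = floor(sqrt(276)) = 16, since 16^2 = 256 <= 276 < 289 = 17^2.
Iterate m_{i+1} = d_i*a_i - m_i, d_{i+1} = (276 - m_{i+1}^2)/d_i, a_{i+1} = floor((a_0 + m_{i+1})/d_{i+1}):
  m_1 = 1*16 - 0 = 16, d_1 = (276 - 16^2)/1 = 20/1 = 20, a_1 = floor((16 + 16)/20) = 1.
  m_2 = 20*1 - 16 = 4, d_2 = (276 - 4^2)/20 = 260/20 = 13, a_2 = floor((16 + 4)/13) = 1.
  m_3 = 13*1 - 4 = 9, d_3 = (276 - 9^2)/13 = 195/13 = 15, a_3 = floor((16 + 9)/15) = 1.
  m_4 = 15*1 - 9 = 6, d_4 = (276 - 6^2)/15 = 240/15 = 16, a_4 = floor((16 + 6)/16) = 1.
  m_5 = 16*1 - 6 = 10, d_5 = (276 - 10^2)/16 = 176/16 = 11, a_5 = floor((16 + 10)/11) = 2.
  m_6 = 11*2 - 10 = 12, d_6 = (276 - 12^2)/11 = 132/11 = 12, a_6 = floor((16 + 12)/12) = 2.
  m_7 = 12*2 - 12 = 12, d_7 = (276 - 12^2)/12 = 132/12 = 11, a_7 = floor((16 + 12)/11) = 2.
  m_8 = 11*2 - 12 = 10, d_8 = (276 - 10^2)/11 = 176/11 = 16, a_8 = floor((16 + 10)/16) = 1.
  m_9 = 16*1 - 10 = 6, d_9 = (276 - 6^2)/16 = 240/16 = 15, a_9 = floor((16 + 6)/15) = 1.
  m_10 = 15*1 - 6 = 9, d_10 = (276 - 9^2)/15 = 195/15 = 13, a_10 = floor((16 + 9)/13) = 1.
  m_11 = 13*1 - 9 = 4, d_11 = (276 - 4^2)/13 = 260/13 = 20, a_11 = floor((16 + 4)/20) = 1.
  m_12 = 20*1 - 4 = 16, d_12 = (276 - 16^2)/20 = 20/20 = 1, a_12 = floor((16 + 16)/1) = 32.
  m_13 = 1*32 - 16 = 16, d_13 = (276 - 16^2)/1 = 20/1 = 20: (m_13, d_13) = (m_1, d_1) = (16, 20), so from here the quotients repeat a_1, ..., a_12; the period length is 12.
So sqrt(276) = [16; (1, 1, 1, 1, 2, 2, 2, 1, 1, 1, 1, 32)] with period length k = 12.
k is even, so the fundamental solution of x^2 - 276y^2 = 1 is (p_{k-1}, q_{k-1}) = (p_11, q_11); compute convergents through index 11.
Convergents (p_i = a_i*p_{i-1} + p_{i-2}, q_i = a_i*q_{i-1} + q_{i-2} with p_{-2}=0, p_{-1}=1, q_{-2}=1, q_{-1}=0):
  i=0: a_0=16, p_0 = 16*1 + 0 = 16, q_0 = 16*0 + 1 = 1.
  i=1: a_1=1, p_1 = 1*16 + 1 = 17, q_1 = 1*1 + 0 = 1.
  i=2: a_2=1, p_2 = 1*17 + 16 = 33, q_2 = 1*1 + 1 = 2.
  i=3: a_3=1, p_3 = 1*33 + 17 = 50, q_3 = 1*2 + 1 = 3.
  i=4: a_4=1, p_4 = 1*50 + 33 = 83, q_4 = 1*3 + 2 = 5.
  i=5: a_5=2, p_5 = 2*83 + 50 = 216, q_5 = 2*5 + 3 = 13.
  i=6: a_6=2, p_6 = 2*216 + 83 = 515, q_6 = 2*13 + 5 = 31.
  i=7: a_7=2, p_7 = 2*515 + 216 = 1246, q_7 = 2*31 + 13 = 75.
  i=8: a_8=1, p_8 = 1*1246 + 515 = 1761, q_8 = 1*75 + 31 = 106.
  i=9: a_9=1, p_9 = 1*1761 + 1246 = 3007, q_9 = 1*106 + 75 = 181.
  i=10: a_10=1, p_10 = 1*3007 + 1761 = 4768, q_10 = 1*181 + 106 = 287.
  i=11: a_11=1, p_11 = 1*4768 + 3007 = 7775, q_11 = 1*287 + 181 = 468.
Check: 7775^2 - 276*468^2 = 60450625 - 60450624 = 1, so (x, y) = (7775, 468) solves the equation, and by the theorem it is the least positive solution.

(x, y) = (7775, 468)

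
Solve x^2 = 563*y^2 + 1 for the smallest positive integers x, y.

(x, y) = (68122, 2871)

First expand sqrt(563) as a continued fraction. With x_i = (sqrt(563) + m_i)/d_i and (m_0, d_0) = (0, 1): a_0 = floor(sqrt(563)) = 23, since 23^2 = 529 <= 563 < 576 = 24^2.
Iterate m_{i+1} = d_i*a_i - m_i, d_{i+1} = (563 - m_{i+1}^2)/d_i, a_{i+1} = floor((a_0 + m_{i+1})/d_{i+1}):
  m_1 = 1*23 - 0 = 23, d_1 = (563 - 23^2)/1 = 34/1 = 34, a_1 = floor((23 + 23)/34) = 1.
  m_2 = 34*1 - 23 = 11, d_2 = (563 - 11^2)/34 = 442/34 = 13, a_2 = floor((23 + 11)/13) = 2.
  m_3 = 13*2 - 11 = 15, d_3 = (563 - 15^2)/13 = 338/13 = 26, a_3 = floor((23 + 15)/26) = 1.
  m_4 = 26*1 - 15 = 11, d_4 = (563 - 11^2)/26 = 442/26 = 17, a_4 = floor((23 + 11)/17) = 2.
  m_5 = 17*2 - 11 = 23, d_5 = (563 - 23^2)/17 = 34/17 = 2, a_5 = floor((23 + 23)/2) = 23.
  m_6 = 2*23 - 23 = 23, d_6 = (563 - 23^2)/2 = 34/2 = 17, a_6 = floor((23 + 23)/17) = 2.
  m_7 = 17*2 - 23 = 11, d_7 = (563 - 11^2)/17 = 442/17 = 26, a_7 = floor((23 + 11)/26) = 1.
  m_8 = 26*1 - 11 = 15, d_8 = (563 - 15^2)/26 = 338/26 = 13, a_8 = floor((23 + 15)/13) = 2.
  m_9 = 13*2 - 15 = 11, d_9 = (563 - 11^2)/13 = 442/13 = 34, a_9 = floor((23 + 11)/34) = 1.
  m_10 = 34*1 - 11 = 23, d_10 = (563 - 23^2)/34 = 34/34 = 1, a_10 = floor((23 + 23)/1) = 46.
  m_11 = 1*46 - 23 = 23, d_11 = (563 - 23^2)/1 = 34/1 = 34: (m_11, d_11) = (m_1, d_1) = (23, 34), so from here the quotients repeat a_1, ..., a_10; the period length is 10.
So sqrt(563) = [23; (1, 2, 1, 2, 23, 2, 1, 2, 1, 46)] with period length k = 10.
k is even, so the fundamental solution of x^2 - 563y^2 = 1 is (p_{k-1}, q_{k-1}) = (p_9, q_9); compute convergents through index 9.
Convergents (p_i = a_i*p_{i-1} + p_{i-2}, q_i = a_i*q_{i-1} + q_{i-2} with p_{-2}=0, p_{-1}=1, q_{-2}=1, q_{-1}=0):
  i=0: a_0=23, p_0 = 23*1 + 0 = 23, q_0 = 23*0 + 1 = 1.
  i=1: a_1=1, p_1 = 1*23 + 1 = 24, q_1 = 1*1 + 0 = 1.
  i=2: a_2=2, p_2 = 2*24 + 23 = 71, q_2 = 2*1 + 1 = 3.
  i=3: a_3=1, p_3 = 1*71 + 24 = 95, q_3 = 1*3 + 1 = 4.
  i=4: a_4=2, p_4 = 2*95 + 71 = 261, q_4 = 2*4 + 3 = 11.
  i=5: a_5=23, p_5 = 23*261 + 95 = 6098, q_5 = 23*11 + 4 = 257.
  i=6: a_6=2, p_6 = 2*6098 + 261 = 12457, q_6 = 2*257 + 11 = 525.
  i=7: a_7=1, p_7 = 1*12457 + 6098 = 18555, q_7 = 1*525 + 257 = 782.
  i=8: a_8=2, p_8 = 2*18555 + 12457 = 49567, q_8 = 2*782 + 525 = 2089.
  i=9: a_9=1, p_9 = 1*49567 + 18555 = 68122, q_9 = 1*2089 + 782 = 2871.
Check: 68122^2 - 563*2871^2 = 4640606884 - 4640606883 = 1, so (x, y) = (68122, 2871) solves the equation, and by the theorem it is the least positive solution.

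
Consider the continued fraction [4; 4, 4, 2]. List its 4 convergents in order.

Using the convergent recurrence p_i = a_i*p_{i-1} + p_{i-2}, q_i = a_i*q_{i-1} + q_{i-2} with p_{-2}=0, p_{-1}=1, q_{-2}=1, q_{-1}=0:
  i=0: a_0=4, p_0 = 4*1 + 0 = 4, q_0 = 4*0 + 1 = 1.
  i=1: a_1=4, p_1 = 4*4 + 1 = 17, q_1 = 4*1 + 0 = 4.
  i=2: a_2=4, p_2 = 4*17 + 4 = 72, q_2 = 4*4 + 1 = 17.
  i=3: a_3=2, p_3 = 2*72 + 17 = 161, q_3 = 2*17 + 4 = 38.

4/1, 17/4, 72/17, 161/38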